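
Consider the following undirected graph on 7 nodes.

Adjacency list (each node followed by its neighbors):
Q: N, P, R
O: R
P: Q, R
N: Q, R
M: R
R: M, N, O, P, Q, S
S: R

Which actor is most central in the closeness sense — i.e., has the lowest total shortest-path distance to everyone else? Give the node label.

Farness (sum of distances to all others) for each node — M:11, N:10, O:11, P:10, Q:9, R:6, S:11.
The smallest farness is 6, for R, so R has the highest closeness.

R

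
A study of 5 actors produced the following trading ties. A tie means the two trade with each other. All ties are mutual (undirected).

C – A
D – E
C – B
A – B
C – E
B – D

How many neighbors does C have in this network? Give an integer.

C is directly tied to A, B, and E. That is 3 neighbors, so the degree of C is 3.

3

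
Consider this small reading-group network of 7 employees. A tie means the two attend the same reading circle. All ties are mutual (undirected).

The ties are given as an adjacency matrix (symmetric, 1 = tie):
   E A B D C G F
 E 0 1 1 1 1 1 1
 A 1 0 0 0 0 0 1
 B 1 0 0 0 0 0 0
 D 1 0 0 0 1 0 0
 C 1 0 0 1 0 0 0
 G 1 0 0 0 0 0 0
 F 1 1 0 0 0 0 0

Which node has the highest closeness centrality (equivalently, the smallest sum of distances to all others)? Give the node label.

E

Farness (sum of distances to all others) for each node — A:10, B:11, C:10, D:10, E:6, F:10, G:11.
The smallest farness is 6, for E, so E has the highest closeness.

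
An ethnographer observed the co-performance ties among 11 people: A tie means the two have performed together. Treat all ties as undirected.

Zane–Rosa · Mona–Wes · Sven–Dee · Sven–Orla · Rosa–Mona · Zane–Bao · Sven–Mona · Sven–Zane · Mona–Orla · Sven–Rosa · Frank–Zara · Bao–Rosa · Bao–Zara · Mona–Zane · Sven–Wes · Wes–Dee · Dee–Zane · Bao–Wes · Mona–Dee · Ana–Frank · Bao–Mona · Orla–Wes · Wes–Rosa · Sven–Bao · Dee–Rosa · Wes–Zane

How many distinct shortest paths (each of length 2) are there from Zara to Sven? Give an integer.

1

The shortest distance is 2, and the only length-2 path is Zara–Bao–Sven. So there is exactly 1 shortest path.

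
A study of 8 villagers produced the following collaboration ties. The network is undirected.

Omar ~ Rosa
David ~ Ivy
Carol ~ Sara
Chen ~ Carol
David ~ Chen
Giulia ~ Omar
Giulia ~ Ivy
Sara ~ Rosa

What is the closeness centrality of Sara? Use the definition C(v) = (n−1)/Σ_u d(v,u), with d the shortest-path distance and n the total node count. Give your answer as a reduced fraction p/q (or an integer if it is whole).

Distances from Sara: Carol:1, Chen:2, David:3, Giulia:3, Ivy:4, Omar:2, Rosa:1. Sum = 16.
n = 8, so closeness = 7/16.

7/16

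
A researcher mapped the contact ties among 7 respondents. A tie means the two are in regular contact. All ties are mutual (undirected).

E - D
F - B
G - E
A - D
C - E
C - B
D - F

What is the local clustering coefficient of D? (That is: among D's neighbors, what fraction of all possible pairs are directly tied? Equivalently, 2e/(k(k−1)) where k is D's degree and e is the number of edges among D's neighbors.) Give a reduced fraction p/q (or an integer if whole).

0

D's neighbors: A, E, and F (k = 3).
Possible neighbor pairs: C(3,2) = 3. Edges among them: none → e = 0.
Clustering(D) = 0/3 = 0.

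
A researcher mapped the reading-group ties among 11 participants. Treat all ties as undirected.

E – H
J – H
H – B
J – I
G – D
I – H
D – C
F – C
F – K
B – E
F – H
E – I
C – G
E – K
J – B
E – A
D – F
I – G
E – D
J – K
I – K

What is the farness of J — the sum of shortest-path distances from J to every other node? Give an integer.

Distances from J: A:3, B:1, C:3, D:3, E:2, F:2, G:2, H:1, I:1, K:1.
Sum = 3 + 1 + 3 + 3 + 2 + 2 + 2 + 1 + 1 + 1 = 19.

19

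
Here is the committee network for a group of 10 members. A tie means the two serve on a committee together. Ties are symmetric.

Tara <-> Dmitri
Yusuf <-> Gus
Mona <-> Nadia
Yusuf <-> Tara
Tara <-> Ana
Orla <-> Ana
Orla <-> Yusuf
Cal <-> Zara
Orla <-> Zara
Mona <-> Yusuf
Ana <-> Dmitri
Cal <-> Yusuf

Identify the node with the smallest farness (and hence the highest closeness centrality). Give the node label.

Yusuf

Farness (sum of distances to all others) for each node — Ana:20, Cal:19, Dmitri:22, Gus:21, Mona:19, Nadia:27, Orla:16, Tara:17, Yusuf:13, Zara:22.
The smallest farness is 13, for Yusuf, so Yusuf has the highest closeness.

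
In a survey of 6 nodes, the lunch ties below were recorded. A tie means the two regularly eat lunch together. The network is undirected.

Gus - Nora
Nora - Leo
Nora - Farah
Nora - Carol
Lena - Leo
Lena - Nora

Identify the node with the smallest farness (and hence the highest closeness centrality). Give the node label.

Nora

Farness (sum of distances to all others) for each node — Carol:9, Farah:9, Gus:9, Lena:8, Leo:8, Nora:5.
The smallest farness is 5, for Nora, so Nora has the highest closeness.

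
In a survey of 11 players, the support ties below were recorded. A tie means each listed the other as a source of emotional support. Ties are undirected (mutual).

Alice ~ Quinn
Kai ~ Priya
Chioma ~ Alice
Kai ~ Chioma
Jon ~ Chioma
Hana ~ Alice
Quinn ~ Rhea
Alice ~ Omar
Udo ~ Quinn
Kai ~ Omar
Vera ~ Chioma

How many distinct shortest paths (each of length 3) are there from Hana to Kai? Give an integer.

The shortest distance is 3. The length-3 paths are: Hana–Alice–Omar–Kai; Hana–Alice–Chioma–Kai.
That gives 2 distinct shortest paths.

2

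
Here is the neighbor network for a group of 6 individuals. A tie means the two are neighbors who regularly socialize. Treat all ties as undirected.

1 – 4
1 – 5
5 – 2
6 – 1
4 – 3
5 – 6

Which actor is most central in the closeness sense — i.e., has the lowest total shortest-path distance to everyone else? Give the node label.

1

Farness (sum of distances to all others) for each node — 1:7, 2:12, 3:13, 4:9, 5:8, 6:9.
The smallest farness is 7, for 1, so 1 has the highest closeness.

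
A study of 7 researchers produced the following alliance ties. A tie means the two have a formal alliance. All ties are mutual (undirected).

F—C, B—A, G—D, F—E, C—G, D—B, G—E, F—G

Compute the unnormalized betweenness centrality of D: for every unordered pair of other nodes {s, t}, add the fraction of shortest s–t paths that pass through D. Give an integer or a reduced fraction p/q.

8

Pairs whose geodesics pass through D — G–B: 1; G–A: 1; C–B: 1; C–A: 1; F–B: 1; F–A: 1; E–B: 1; E–A: 1.
All other pairs contribute 0.
Summing the contributions gives betweenness(D) = 8.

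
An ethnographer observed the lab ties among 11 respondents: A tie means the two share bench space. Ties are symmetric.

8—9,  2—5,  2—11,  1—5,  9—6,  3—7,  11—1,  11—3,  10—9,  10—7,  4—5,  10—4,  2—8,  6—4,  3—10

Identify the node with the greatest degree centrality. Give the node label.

Degrees — 1:2, 2:3, 3:3, 4:3, 5:3, 6:2, 7:2, 8:2, 9:3, 10:4, 11:3.
The maximum is 4, attained only by 10.

10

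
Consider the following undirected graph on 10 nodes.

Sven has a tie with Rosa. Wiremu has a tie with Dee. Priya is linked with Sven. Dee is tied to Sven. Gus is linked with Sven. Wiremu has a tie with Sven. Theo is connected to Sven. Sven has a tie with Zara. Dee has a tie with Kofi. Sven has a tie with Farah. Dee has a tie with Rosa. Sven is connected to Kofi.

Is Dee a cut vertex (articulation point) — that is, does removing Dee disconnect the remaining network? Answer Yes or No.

No

Even without Dee, every remaining node can still reach every other (the residual graph is connected), so Dee is not a cut vertex.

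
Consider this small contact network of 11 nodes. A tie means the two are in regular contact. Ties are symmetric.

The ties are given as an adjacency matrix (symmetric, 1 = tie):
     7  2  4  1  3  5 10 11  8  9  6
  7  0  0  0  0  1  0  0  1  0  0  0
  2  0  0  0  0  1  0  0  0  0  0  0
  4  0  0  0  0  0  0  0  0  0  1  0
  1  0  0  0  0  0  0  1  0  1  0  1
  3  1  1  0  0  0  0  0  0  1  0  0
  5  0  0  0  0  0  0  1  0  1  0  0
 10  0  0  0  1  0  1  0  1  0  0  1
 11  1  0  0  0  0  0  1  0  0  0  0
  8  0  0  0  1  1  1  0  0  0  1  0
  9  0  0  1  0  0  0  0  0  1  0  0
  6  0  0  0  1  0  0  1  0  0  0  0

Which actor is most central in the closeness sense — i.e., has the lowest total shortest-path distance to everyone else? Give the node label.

Farness (sum of distances to all others) for each node — 1:20, 2:29, 3:20, 4:33, 5:21, 6:25, 7:24, 8:17, 9:24, 10:22, 11:25.
The smallest farness is 17, for 8, so 8 has the highest closeness.

8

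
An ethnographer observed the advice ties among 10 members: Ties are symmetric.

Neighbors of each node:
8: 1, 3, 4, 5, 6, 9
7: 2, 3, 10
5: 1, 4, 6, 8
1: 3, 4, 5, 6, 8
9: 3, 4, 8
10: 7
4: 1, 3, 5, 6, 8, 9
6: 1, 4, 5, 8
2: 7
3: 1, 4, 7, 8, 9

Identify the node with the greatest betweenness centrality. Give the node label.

3

Unnormalized betweenness of each node: 1:8/3, 2:0, 3:55/3, 4:4, 5:0, 6:0, 7:15, 8:4, 9:0, 10:0.
3 has the largest value, 55/3, making it the main broker — the node through which the most shortest paths run.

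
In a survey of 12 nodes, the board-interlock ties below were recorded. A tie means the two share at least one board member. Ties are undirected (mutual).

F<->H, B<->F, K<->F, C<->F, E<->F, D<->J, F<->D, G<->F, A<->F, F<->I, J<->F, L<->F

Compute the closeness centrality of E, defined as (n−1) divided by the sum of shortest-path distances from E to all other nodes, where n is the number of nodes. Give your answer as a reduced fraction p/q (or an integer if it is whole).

Distances from E: A:2, B:2, C:2, D:2, F:1, G:2, H:2, I:2, J:2, K:2, L:2. Sum = 21.
n = 12, so closeness = 11/21.

11/21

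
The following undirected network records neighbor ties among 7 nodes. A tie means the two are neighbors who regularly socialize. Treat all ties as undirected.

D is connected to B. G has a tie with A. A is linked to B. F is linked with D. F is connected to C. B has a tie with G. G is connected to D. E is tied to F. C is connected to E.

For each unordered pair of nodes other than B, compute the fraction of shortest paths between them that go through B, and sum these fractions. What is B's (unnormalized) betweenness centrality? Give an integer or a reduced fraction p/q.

2

Pairs whose geodesics pass through B — E–A: 1/2; C–A: 1/2; F–A: 1/2; A–D: 1/2.
All other pairs contribute 0.
Summing the contributions gives betweenness(B) = 2.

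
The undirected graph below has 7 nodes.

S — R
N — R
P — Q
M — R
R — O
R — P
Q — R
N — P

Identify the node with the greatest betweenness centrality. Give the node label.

Unnormalized betweenness of each node: M:0, N:0, O:0, P:1/2, Q:0, R:25/2, S:0.
R has the largest value, 25/2, making it the main broker — the node through which the most shortest paths run.

R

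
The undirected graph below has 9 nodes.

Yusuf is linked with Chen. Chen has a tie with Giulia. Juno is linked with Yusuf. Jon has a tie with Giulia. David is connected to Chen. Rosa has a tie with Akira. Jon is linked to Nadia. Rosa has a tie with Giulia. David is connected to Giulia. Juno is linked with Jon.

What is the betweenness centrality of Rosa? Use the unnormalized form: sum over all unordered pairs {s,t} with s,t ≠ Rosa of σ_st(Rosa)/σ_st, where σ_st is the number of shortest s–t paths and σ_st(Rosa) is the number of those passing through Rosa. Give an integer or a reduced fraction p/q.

Pairs whose geodesics pass through Rosa — Giulia–Akira: 1; Chen–Akira: 1; Jon–Akira: 1; Yusuf–Akira: 1; Akira–Juno: 1; Akira–Nadia: 1; Akira–David: 1.
All other pairs contribute 0.
Summing the contributions gives betweenness(Rosa) = 7.

7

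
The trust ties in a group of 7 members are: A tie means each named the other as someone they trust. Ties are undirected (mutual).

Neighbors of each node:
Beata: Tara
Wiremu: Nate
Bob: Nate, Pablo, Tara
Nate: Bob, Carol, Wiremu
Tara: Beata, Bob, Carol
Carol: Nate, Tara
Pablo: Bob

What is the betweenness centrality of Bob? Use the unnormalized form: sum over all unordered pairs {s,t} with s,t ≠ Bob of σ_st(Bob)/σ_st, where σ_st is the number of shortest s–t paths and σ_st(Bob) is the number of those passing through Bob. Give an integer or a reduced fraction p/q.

7

Pairs whose geodesics pass through Bob — Wiremu–Beata: 1/2; Wiremu–Pablo: 1; Wiremu–Tara: 1/2; Carol–Pablo: 2/2; Beata–Pablo: 1; Beata–Nate: 1/2; Pablo–Tara: 1; Pablo–Nate: 1; Tara–Nate: 1/2.
All other pairs contribute 0.
Summing the contributions gives betweenness(Bob) = 7.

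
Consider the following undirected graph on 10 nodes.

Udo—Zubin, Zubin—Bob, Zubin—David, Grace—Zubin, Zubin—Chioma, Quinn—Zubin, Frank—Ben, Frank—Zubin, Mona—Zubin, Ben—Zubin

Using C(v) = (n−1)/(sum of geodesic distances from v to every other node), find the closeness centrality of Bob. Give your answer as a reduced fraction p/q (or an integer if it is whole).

9/17

Distances from Bob: Ben:2, Chioma:2, David:2, Frank:2, Grace:2, Mona:2, Quinn:2, Udo:2, Zubin:1. Sum = 17.
n = 10, so closeness = 9/17.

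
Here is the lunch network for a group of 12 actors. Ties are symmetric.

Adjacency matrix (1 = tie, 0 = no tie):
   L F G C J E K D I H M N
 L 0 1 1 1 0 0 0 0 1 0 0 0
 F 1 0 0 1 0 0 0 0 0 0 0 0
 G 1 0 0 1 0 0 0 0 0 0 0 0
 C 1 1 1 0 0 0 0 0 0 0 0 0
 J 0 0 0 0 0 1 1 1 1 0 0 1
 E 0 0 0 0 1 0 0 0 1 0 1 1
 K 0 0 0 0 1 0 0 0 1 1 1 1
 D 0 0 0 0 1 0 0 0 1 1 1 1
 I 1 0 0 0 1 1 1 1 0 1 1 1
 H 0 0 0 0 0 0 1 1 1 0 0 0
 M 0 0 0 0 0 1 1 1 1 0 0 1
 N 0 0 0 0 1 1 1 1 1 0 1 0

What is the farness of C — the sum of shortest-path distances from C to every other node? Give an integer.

26

Distances from C: D:3, E:3, F:1, G:1, H:3, I:2, J:3, K:3, L:1, M:3, N:3.
Sum = 3 + 3 + 1 + 1 + 3 + 2 + 3 + 3 + 1 + 3 + 3 = 26.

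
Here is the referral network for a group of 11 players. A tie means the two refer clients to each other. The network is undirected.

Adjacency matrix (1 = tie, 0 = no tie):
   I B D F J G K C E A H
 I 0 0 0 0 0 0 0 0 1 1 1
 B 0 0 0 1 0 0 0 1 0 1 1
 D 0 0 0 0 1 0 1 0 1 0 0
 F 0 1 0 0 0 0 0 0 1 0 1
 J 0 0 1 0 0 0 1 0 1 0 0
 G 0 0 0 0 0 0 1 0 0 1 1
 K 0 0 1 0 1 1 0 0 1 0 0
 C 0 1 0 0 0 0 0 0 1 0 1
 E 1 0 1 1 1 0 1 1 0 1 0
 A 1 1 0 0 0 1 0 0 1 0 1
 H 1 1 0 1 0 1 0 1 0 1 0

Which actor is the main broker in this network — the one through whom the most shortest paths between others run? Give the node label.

Unnormalized betweenness of each node: A:81/20, B:1, C:37/20, D:0, E:177/10, F:37/20, G:23/10, H:57/10, I:13/20, J:0, K:29/10.
E has the largest value, 177/10, making it the main broker — the node through which the most shortest paths run.

E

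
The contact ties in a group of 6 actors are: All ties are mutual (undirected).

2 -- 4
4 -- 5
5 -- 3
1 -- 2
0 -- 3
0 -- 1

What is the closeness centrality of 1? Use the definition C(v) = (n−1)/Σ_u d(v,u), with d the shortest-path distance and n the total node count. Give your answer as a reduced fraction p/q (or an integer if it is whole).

5/9

Distances from 1: 0:1, 2:1, 3:2, 4:2, 5:3. Sum = 9.
n = 6, so closeness = 5/9.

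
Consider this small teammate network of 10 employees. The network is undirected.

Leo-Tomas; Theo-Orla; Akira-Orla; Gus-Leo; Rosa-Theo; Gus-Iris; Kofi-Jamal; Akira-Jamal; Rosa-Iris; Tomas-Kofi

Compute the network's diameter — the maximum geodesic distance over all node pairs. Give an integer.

Eccentricity of each node (its greatest distance to any other): Akira:5, Gus:5, Iris:5, Jamal:5, Kofi:5, Leo:5, Orla:5, Rosa:5, Theo:5, Tomas:5.
The maximum eccentricity is 5, realized for instance by the pair Leo–Orla via Leo – Gus – Iris – Rosa – Theo – Orla. So the diameter is 5.

5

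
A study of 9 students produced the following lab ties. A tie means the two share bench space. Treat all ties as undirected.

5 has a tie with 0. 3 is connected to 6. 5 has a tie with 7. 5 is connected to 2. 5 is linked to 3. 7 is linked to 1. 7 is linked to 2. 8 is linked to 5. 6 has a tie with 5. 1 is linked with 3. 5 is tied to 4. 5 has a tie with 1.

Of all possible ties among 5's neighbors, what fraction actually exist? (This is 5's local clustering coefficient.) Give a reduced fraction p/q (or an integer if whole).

1/7

5's neighbors: 0, 1, 2, 3, 4, 6, 7, and 8 (k = 8).
Possible neighbor pairs: C(8,2) = 28. Edges among them: 1–3, 1–7, 2–7, 3–6 → e = 4.
Clustering(5) = 4/28 = 1/7.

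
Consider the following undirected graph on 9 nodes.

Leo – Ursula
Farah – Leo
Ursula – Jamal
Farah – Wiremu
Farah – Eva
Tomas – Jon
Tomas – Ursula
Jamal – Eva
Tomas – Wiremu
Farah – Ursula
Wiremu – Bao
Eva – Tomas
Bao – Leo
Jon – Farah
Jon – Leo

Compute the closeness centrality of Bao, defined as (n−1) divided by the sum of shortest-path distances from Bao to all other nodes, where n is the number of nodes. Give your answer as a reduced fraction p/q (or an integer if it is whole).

Distances from Bao: Eva:3, Farah:2, Jamal:3, Jon:2, Leo:1, Tomas:2, Ursula:2, Wiremu:1. Sum = 16.
n = 9, so closeness = 8/16 = 1/2.

1/2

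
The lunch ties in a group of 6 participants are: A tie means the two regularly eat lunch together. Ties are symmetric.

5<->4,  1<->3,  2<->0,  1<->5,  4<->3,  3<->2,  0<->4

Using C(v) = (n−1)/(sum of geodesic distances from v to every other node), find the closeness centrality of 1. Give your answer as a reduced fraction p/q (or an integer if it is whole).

5/9

Distances from 1: 0:3, 2:2, 3:1, 4:2, 5:1. Sum = 9.
n = 6, so closeness = 5/9.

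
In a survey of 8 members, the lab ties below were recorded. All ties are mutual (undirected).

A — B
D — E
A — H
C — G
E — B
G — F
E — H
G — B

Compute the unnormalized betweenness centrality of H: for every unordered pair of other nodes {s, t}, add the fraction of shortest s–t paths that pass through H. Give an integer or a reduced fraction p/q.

Pairs whose geodesics pass through H — E–A: 1/2; D–A: 1/2.
All other pairs contribute 0.
Summing the contributions gives betweenness(H) = 1.

1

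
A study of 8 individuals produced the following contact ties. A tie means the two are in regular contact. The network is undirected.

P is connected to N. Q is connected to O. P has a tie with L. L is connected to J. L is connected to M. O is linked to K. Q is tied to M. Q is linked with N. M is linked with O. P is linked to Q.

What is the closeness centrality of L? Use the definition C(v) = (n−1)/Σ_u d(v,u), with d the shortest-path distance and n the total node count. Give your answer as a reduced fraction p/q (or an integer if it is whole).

7/12

Distances from L: J:1, K:3, M:1, N:2, O:2, P:1, Q:2. Sum = 12.
n = 8, so closeness = 7/12.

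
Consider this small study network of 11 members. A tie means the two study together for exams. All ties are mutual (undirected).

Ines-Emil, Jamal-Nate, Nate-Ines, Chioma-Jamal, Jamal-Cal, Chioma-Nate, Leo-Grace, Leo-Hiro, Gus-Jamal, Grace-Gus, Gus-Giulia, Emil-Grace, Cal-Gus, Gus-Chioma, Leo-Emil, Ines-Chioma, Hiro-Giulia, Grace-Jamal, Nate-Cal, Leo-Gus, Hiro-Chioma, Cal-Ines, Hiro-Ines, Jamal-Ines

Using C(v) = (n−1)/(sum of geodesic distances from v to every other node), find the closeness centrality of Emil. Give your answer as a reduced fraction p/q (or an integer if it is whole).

Distances from Emil: Cal:2, Chioma:2, Giulia:3, Grace:1, Gus:2, Hiro:2, Ines:1, Jamal:2, Leo:1, Nate:2. Sum = 18.
n = 11, so closeness = 10/18 = 5/9.

5/9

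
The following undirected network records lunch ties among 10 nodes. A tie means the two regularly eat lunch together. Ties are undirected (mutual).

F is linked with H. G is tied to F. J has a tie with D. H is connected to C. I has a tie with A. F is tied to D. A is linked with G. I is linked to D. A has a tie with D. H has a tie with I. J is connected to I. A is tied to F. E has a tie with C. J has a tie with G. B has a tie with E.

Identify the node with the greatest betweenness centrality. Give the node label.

H

Unnormalized betweenness of each node: A:7/6, B:0, C:14, D:7/6, E:8, F:25/3, G:5/6, H:55/3, I:25/3, J:5/6.
H has the largest value, 55/3, making it the main broker — the node through which the most shortest paths run.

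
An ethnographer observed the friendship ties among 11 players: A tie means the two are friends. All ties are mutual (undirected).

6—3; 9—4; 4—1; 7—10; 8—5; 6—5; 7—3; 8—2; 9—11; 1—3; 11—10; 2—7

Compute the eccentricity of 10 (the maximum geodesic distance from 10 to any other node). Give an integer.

4

Distances from 10: 1:3, 2:2, 3:2, 4:3, 5:4, 6:3, 7:1, 8:3, 9:2, 11:1.
The largest is 4 (to 5), so the eccentricity of 10 is 4.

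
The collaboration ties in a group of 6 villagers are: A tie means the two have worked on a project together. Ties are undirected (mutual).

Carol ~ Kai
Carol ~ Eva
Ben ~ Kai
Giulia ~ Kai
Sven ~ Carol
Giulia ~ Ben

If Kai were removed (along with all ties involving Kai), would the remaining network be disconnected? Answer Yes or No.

Yes

Removing Kai leaves {Carol, Eva, and Sven} with no path to {Ben and Giulia}, so the network splits into 2 components. Kai is a cut vertex.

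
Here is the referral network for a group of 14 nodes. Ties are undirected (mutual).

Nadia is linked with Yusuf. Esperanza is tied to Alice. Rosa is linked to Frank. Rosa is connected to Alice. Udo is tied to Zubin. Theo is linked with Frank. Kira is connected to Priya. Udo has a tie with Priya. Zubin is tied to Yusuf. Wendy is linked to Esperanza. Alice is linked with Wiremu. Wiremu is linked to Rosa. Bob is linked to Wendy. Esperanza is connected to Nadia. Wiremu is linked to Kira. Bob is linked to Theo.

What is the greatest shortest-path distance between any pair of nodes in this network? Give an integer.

Eccentricity of each node (its greatest distance to any other): Alice:4, Bob:6, Esperanza:4, Frank:6, Kira:5, Nadia:4, Priya:6, Rosa:5, Theo:6, Udo:6, Wendy:5, Wiremu:4, Yusuf:5, Zubin:6.
The maximum eccentricity is 6, realized for instance by the pair Frank–Zubin via Frank – Rosa – Alice – Esperanza – Nadia – Yusuf – Zubin. So the diameter is 6.

6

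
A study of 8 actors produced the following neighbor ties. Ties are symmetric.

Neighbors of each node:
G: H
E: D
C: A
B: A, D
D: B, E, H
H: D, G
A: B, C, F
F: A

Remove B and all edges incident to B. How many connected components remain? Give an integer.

Without B, the remaining ties split the others into: {A, C, F}; {D, E, G, H}.
That's 2 separate components.

2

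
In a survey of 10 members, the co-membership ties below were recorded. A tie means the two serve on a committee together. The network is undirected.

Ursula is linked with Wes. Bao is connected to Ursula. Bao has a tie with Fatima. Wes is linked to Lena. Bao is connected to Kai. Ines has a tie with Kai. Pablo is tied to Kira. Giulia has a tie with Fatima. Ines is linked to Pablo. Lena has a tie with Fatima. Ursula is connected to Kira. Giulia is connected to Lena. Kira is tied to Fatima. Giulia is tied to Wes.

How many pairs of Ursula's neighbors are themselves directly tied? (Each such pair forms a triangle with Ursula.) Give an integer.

Ursula's neighbors are Bao, Kira, and Wes, but none of them are tied to each other, so no triangle contains Ursula.

0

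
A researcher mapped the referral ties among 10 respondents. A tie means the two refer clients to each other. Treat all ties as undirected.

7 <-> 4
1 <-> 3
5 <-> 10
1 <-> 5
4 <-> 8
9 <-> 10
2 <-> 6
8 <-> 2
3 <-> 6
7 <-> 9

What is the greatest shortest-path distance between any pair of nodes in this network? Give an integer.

5

Eccentricity of each node (its greatest distance to any other): 1:5, 2:5, 3:5, 4:5, 5:5, 6:5, 7:5, 8:5, 9:5, 10:5.
The maximum eccentricity is 5, realized for instance by the pair 5–8 via 5 – 10 – 9 – 7 – 4 – 8. So the diameter is 5.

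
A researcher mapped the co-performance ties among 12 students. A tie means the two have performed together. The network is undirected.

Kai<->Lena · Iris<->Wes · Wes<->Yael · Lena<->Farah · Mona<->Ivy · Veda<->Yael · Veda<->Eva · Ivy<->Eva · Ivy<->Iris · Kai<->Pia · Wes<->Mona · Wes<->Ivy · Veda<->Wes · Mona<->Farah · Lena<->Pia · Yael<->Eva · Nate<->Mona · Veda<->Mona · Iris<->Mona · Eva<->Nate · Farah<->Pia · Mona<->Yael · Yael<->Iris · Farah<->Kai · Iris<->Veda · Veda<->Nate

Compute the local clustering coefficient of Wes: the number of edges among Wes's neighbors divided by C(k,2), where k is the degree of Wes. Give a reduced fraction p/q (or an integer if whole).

4/5

Wes's neighbors: Iris, Ivy, Mona, Veda, and Yael (k = 5).
Possible neighbor pairs: C(5,2) = 10. Edges among them: Iris–Ivy, Iris–Mona, Iris–Veda, Iris–Yael, Ivy–Mona, Mona–Veda, Mona–Yael, Veda–Yael → e = 8.
Clustering(Wes) = 8/10 = 4/5.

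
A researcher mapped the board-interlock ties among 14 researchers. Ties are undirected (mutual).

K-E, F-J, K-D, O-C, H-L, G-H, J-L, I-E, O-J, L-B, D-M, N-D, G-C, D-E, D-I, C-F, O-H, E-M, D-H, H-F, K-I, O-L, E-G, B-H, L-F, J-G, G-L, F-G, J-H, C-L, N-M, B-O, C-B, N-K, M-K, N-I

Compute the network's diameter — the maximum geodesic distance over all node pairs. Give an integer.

Eccentricity of each node (its greatest distance to any other): B:3, C:4, D:3, E:3, F:3, G:3, H:2, I:3, J:3, K:3, L:3, M:3, N:4, O:3.
The maximum eccentricity is 4, realized for instance by the pair C–N via C – G – E – M – N. So the diameter is 4.

4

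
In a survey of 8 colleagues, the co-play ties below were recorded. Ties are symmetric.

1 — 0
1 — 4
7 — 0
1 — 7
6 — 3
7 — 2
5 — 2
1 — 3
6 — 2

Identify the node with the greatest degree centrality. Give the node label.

Degrees — 0:2, 1:4, 2:3, 3:2, 4:1, 5:1, 6:2, 7:3.
The maximum is 4, attained only by 1.

1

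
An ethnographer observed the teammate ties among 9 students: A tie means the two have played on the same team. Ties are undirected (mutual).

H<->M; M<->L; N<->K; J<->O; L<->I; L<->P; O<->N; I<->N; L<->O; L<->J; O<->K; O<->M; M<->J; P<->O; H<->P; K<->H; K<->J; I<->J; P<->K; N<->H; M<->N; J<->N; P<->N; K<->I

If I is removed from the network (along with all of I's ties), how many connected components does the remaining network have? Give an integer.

I's neighbors (J, K, L, and N) remain reachable from one another through other ties, so the rest of the network stays in one piece.

1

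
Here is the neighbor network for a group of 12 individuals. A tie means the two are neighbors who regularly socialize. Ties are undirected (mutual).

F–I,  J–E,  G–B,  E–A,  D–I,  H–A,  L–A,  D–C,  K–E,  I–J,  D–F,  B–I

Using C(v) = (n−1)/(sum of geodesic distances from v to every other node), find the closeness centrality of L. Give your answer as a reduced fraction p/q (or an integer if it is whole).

11/42

Distances from L: A:1, B:5, C:6, D:5, E:2, F:5, G:6, H:2, I:4, J:3, K:3. Sum = 42.
n = 12, so closeness = 11/42.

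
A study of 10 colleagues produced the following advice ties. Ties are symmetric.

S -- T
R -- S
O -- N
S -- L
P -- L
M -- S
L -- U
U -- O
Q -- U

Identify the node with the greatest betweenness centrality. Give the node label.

L

Unnormalized betweenness of each node: L:24, M:0, N:0, O:8, P:0, Q:0, R:0, S:21, T:0, U:20.
L has the largest value, 24, making it the main broker — the node through which the most shortest paths run.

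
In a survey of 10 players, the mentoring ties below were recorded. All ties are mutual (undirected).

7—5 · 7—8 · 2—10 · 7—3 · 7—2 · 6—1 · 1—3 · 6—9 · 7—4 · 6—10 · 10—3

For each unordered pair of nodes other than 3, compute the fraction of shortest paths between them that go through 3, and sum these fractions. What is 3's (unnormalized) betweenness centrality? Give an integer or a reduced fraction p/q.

Pairs whose geodesics pass through 3 — 10–5: 1/2; 10–7: 1/2; 10–8: 1/2; 10–4: 1/2; 10–1: 1/2; 5–6: 2/3; 5–1: 1; 5–9: 2/3; 7–6: 2/3; 7–1: 1; 7–9: 2/3; 8–6: 2/3; 8–1: 1; 8–9: 2/3 … (+4 more pairs).
All other pairs contribute 0.
Summing the contributions gives betweenness(3) = 25/2.

25/2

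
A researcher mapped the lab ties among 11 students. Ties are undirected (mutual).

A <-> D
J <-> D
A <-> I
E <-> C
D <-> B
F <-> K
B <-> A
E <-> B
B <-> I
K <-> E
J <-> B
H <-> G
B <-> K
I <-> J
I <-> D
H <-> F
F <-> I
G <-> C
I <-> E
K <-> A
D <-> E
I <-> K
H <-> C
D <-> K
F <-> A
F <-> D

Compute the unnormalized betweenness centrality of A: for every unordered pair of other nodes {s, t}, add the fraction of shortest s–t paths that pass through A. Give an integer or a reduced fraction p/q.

Pairs whose geodesics pass through A — H–B: 1/5; F–B: 1/4.
All other pairs contribute 0.
Summing the contributions gives betweenness(A) = 9/20.

9/20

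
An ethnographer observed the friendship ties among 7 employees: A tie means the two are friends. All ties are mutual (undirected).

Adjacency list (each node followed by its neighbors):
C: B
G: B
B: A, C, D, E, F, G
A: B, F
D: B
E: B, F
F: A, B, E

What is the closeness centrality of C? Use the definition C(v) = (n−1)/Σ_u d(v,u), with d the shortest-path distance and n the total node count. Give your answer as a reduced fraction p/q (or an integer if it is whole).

6/11

Distances from C: A:2, B:1, D:2, E:2, F:2, G:2. Sum = 11.
n = 7, so closeness = 6/11.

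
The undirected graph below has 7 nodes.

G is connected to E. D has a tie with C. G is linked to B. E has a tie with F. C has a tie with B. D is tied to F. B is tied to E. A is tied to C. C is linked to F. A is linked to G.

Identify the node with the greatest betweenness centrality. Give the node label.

Unnormalized betweenness of each node: A:5/6, B:4/3, C:14/3, D:0, E:11/6, F:11/6, G:3/2.
C has the largest value, 14/3, making it the main broker — the node through which the most shortest paths run.

C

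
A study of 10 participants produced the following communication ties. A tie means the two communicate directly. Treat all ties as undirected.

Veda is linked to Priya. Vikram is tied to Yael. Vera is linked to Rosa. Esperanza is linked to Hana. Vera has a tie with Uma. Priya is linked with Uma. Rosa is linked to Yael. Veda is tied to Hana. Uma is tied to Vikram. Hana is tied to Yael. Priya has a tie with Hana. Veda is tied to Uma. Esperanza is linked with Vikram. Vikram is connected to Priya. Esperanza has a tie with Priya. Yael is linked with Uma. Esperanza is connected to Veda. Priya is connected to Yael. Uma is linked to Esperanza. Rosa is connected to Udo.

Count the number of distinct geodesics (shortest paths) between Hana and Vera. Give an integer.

5

The shortest distance is 3. The length-3 paths are: Hana–Yael–Rosa–Vera; Hana–Veda–Uma–Vera; Hana–Esperanza–Uma–Vera; Hana–Priya–Uma–Vera; Hana–Yael–Uma–Vera.
That gives 5 distinct shortest paths.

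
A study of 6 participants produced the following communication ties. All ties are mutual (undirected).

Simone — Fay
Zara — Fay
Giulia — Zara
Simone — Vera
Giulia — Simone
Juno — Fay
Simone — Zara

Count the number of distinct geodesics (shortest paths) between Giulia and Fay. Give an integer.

The shortest distance is 2. The length-2 paths are: Giulia–Simone–Fay; Giulia–Zara–Fay.
That gives 2 distinct shortest paths.

2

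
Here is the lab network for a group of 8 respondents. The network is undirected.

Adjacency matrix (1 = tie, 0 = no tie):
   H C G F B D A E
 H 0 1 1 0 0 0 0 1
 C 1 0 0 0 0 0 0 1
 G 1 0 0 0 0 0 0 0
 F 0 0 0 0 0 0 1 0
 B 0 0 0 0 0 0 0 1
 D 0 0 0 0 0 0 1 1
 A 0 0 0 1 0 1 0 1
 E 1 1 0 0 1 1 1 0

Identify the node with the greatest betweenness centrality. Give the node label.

E

Unnormalized betweenness of each node: A:6, B:0, C:0, D:0, E:15, F:0, G:0, H:6.
E has the largest value, 15, making it the main broker — the node through which the most shortest paths run.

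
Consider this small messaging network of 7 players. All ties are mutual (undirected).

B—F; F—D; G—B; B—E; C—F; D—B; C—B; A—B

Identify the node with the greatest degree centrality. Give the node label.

Degrees — A:1, B:6, C:2, D:2, E:1, F:3, G:1.
The maximum is 6, attained only by B.

B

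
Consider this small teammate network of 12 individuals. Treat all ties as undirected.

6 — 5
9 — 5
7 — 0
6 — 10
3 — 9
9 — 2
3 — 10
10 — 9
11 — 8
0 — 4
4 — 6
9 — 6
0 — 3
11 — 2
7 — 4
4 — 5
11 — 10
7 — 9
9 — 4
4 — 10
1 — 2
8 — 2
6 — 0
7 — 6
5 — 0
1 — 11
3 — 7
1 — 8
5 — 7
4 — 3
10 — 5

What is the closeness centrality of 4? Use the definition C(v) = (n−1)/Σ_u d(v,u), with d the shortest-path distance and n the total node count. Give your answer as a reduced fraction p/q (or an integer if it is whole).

Distances from 4: 0:1, 1:3, 2:2, 3:1, 5:1, 6:1, 7:1, 8:3, 9:1, 10:1, 11:2. Sum = 17.
n = 12, so closeness = 11/17.

11/17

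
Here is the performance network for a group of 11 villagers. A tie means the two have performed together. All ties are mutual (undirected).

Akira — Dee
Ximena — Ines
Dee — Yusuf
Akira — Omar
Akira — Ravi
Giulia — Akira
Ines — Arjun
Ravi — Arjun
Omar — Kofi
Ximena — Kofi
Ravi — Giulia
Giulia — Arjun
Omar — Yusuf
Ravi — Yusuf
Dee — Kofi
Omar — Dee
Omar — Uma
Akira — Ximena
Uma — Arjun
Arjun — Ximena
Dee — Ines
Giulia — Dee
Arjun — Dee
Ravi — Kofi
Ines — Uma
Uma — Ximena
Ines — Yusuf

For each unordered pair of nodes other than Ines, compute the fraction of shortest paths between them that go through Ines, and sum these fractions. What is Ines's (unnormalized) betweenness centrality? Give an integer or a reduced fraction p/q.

29/12

Pairs whose geodesics pass through Ines — Dee–Ximena: 1/4; Dee–Uma: 1/3; Yusuf–Ximena: 1; Yusuf–Uma: 1/2; Yusuf–Arjun: 1/3.
All other pairs contribute 0.
Summing the contributions gives betweenness(Ines) = 29/12.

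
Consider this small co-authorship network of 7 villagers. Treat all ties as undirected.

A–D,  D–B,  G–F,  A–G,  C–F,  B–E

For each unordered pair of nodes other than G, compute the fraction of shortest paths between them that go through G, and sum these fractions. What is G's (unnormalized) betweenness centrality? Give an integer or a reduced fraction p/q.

Pairs whose geodesics pass through G — D–F: 1; D–C: 1; B–F: 1; B–C: 1; F–A: 1; F–E: 1; A–C: 1; C–E: 1.
All other pairs contribute 0.
Summing the contributions gives betweenness(G) = 8.

8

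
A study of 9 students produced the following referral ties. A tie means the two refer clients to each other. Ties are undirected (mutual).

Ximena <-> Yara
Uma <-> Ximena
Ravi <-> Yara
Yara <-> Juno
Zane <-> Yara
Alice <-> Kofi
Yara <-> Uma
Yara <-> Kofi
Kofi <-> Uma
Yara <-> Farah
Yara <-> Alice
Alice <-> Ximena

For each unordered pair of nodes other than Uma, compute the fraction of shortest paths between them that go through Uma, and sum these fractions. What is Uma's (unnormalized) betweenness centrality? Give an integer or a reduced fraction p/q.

Pairs whose geodesics pass through Uma — Ximena–Kofi: 1/3.
All other pairs contribute 0.
Summing the contributions gives betweenness(Uma) = 1/3.

1/3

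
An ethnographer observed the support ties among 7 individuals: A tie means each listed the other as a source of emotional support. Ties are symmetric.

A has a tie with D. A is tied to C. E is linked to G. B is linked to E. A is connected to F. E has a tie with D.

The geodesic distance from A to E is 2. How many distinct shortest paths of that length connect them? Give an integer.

1

The shortest distance is 2, and the only length-2 path is A–D–E. So there is exactly 1 shortest path.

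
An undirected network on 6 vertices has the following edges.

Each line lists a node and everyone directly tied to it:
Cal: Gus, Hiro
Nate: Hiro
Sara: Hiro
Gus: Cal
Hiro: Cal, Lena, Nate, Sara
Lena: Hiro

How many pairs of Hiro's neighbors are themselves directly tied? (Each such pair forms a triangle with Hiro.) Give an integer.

Hiro's neighbors are Cal, Lena, Nate, and Sara, but none of them are tied to each other, so no triangle contains Hiro.

0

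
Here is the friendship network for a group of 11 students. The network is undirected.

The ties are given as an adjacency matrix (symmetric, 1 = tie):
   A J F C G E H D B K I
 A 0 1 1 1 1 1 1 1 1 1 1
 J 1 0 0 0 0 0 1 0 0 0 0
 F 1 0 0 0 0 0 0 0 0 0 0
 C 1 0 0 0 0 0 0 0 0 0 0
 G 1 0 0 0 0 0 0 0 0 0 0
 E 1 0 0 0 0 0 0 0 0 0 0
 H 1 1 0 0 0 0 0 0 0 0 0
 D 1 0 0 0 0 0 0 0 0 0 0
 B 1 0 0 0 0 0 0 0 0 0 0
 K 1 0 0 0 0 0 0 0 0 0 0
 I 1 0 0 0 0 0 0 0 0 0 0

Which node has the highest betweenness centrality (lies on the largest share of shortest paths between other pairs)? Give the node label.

Unnormalized betweenness of each node: A:44, B:0, C:0, D:0, E:0, F:0, G:0, H:0, I:0, J:0, K:0.
A has the largest value, 44, making it the main broker — the node through which the most shortest paths run.

A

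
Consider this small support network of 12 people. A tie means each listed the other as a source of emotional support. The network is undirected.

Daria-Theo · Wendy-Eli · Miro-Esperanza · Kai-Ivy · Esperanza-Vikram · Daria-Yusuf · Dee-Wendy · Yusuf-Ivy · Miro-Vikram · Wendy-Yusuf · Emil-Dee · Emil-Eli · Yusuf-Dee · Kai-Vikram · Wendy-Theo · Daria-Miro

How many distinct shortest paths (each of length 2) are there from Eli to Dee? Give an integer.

2

The shortest distance is 2. The length-2 paths are: Eli–Wendy–Dee; Eli–Emil–Dee.
That gives 2 distinct shortest paths.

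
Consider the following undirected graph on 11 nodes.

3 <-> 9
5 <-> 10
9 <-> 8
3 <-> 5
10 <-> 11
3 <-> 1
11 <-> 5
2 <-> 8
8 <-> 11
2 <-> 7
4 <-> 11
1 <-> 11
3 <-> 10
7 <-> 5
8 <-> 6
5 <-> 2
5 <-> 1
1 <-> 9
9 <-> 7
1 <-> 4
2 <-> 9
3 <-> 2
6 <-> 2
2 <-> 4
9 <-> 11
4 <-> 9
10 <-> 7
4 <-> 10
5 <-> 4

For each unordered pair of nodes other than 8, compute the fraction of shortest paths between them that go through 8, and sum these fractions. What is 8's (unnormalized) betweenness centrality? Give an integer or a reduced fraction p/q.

Pairs whose geodesics pass through 8 — 1–6: 2/6; 10–6: 1/5; 2–11: 1/4; 11–6: 1; 9–6: 1/2.
All other pairs contribute 0.
Summing the contributions gives betweenness(8) = 137/60.

137/60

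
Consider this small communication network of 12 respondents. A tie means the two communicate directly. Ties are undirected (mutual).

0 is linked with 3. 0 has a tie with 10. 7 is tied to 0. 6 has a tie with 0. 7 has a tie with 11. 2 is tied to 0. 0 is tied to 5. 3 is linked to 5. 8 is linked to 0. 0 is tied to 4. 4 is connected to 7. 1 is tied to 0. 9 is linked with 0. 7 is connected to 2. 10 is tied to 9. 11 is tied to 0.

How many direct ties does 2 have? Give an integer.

2

2 is directly tied to 0 and 7. That is 2 neighbors, so the degree of 2 is 2.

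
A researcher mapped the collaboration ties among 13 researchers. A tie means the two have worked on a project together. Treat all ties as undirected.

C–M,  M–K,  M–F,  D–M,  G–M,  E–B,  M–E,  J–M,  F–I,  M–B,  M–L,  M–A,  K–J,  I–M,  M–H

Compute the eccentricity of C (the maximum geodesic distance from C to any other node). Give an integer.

Distances from C: A:2, B:2, D:2, E:2, F:2, G:2, H:2, I:2, J:2, K:2, L:2, M:1.
The largest is 2 (to I, J, K, B, H, E, L, G, A, F, and D), so the eccentricity of C is 2.

2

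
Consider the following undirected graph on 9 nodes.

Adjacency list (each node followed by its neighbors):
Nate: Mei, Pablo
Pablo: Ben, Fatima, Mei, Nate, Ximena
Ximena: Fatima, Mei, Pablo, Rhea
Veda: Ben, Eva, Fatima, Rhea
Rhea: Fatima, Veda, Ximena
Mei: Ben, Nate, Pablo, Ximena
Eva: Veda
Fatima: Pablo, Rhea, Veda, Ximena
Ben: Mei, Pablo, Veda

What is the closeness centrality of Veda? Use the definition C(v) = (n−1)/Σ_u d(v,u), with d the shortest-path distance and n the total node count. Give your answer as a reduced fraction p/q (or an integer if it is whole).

Distances from Veda: Ben:1, Eva:1, Fatima:1, Mei:2, Nate:3, Pablo:2, Rhea:1, Ximena:2. Sum = 13.
n = 9, so closeness = 8/13.

8/13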